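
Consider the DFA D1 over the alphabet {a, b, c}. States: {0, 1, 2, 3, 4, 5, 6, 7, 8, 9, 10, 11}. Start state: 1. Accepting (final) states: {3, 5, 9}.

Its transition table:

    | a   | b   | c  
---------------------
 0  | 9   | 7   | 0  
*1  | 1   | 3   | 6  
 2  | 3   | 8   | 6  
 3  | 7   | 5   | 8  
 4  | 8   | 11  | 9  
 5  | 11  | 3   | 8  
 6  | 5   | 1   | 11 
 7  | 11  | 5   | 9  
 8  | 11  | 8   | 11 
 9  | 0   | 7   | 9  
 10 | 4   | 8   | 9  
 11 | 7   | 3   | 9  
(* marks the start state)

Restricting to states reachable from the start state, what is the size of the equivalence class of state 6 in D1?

Reachable states from the start: {0,1,3,5,6,7,8,9,11}. Unreachable: {2,4,10} — drop them.
Start with accepting vs non-accepting: {3,5,9} | {0,1,6,7,8,11}.
Refine {3,5,9} on symbol b: members go to different blocks, giving {3,5} and {9}.
Split {0,1,6,7,8,11} by δ(·,a) → {1,7,8,11} and {0} and {6}.
Refine {1,7,8,11} on symbol b: members go to different blocks, giving {1,7,11} and {8}.
Refine {1,7,11} on symbol c: members go to different blocks, giving {7,11} and {1}.
Stable partition: {3,5} | {7,11} | {9} | {0} | {6} | {8} | {1} — 7 equivalence classes.
The equivalence class containing 6 is {6}, of size 1.

1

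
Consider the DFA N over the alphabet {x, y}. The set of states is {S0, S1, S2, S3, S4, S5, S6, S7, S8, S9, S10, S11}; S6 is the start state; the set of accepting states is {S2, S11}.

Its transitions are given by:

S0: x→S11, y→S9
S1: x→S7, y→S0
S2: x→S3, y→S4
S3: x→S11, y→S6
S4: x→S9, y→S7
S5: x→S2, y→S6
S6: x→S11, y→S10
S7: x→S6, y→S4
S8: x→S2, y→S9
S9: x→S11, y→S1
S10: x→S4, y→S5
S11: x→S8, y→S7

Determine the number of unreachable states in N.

Exploring from S6, all states are eventually visited, so none are unreachable.

0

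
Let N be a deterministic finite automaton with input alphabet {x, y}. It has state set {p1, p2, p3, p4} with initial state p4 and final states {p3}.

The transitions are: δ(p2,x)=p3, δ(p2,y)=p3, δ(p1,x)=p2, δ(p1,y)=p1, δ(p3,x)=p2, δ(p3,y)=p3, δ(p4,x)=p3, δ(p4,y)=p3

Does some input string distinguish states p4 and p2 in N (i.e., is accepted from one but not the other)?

Reachable states from the start: {p2,p3,p4}. Unreachable: {p1} — drop them.
P0 = {p3} | {p2,p4}.
No further refinement is possible. Final partition (2 blocks): {p3} | {p2,p4}.
p4 and p2 lie in the same block of the stable partition, so they are equivalent — no string distinguishes them.

No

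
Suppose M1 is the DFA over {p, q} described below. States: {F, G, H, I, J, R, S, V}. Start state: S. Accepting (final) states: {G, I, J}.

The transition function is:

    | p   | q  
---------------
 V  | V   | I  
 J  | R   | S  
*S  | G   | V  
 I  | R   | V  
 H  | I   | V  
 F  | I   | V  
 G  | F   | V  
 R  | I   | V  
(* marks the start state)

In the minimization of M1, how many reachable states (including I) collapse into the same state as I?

2

First remove the unreachable states {H,J}; 6 states remain.
P0 = {G,I} | {F,R,S,V}.
Refine {F,R,S,V} on symbol p: members go to different blocks, giving {F,R,S} and {V}.
Stable partition: {G,I} | {F,R,S} | {V} — 3 equivalence classes.
State I belongs to the block {G,I}, which has 2 states.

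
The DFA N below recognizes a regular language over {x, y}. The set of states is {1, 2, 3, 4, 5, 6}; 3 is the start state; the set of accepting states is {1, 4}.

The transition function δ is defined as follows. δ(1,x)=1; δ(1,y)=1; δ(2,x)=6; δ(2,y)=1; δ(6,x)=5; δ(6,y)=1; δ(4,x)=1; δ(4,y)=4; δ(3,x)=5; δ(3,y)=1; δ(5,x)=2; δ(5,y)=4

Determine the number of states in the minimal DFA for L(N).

2

Start with accepting vs non-accepting: {1,4} | {2,3,5,6}.
No further refinement is possible. Final partition (2 blocks): {1,4} | {2,3,5,6}.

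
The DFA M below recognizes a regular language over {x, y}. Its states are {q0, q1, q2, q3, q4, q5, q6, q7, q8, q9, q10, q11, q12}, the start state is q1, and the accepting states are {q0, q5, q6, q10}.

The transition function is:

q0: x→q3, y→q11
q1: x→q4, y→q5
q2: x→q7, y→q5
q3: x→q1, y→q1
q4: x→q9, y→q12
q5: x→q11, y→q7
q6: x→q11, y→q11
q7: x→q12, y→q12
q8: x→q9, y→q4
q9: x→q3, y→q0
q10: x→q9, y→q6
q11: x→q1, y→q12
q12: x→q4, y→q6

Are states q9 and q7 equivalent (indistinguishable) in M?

States {q2,q8,q10} cannot be reached from the start state, so discard them.
P0 = {q0,q5,q6} | {q1,q3,q4,q7,q9,q11,q12}.
Refine {q1,q3,q4,q7,q9,q11,q12} on symbol y: members go to different blocks, giving {q3,q4,q7,q11} and {q1,q9,q12}.
The partition is now stable with 3 blocks: {q0,q5,q6} | {q3,q4,q7,q11} | {q1,q9,q12}.
q9 and q7 end up in different blocks, so they are distinguishable. For instance, the string 'y' is accepted from only q9.

No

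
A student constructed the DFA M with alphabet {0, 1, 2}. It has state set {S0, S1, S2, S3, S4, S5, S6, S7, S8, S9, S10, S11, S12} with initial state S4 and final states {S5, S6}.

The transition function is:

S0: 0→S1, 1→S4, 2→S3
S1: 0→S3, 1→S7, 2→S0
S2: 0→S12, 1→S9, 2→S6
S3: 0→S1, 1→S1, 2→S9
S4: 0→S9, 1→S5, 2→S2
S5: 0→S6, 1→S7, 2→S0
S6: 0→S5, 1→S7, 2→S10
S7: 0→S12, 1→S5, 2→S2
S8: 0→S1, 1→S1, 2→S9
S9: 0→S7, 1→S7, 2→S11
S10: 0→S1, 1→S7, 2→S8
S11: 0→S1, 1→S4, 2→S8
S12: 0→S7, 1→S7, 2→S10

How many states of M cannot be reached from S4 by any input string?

A breadth-first search from the start state visits every state.

0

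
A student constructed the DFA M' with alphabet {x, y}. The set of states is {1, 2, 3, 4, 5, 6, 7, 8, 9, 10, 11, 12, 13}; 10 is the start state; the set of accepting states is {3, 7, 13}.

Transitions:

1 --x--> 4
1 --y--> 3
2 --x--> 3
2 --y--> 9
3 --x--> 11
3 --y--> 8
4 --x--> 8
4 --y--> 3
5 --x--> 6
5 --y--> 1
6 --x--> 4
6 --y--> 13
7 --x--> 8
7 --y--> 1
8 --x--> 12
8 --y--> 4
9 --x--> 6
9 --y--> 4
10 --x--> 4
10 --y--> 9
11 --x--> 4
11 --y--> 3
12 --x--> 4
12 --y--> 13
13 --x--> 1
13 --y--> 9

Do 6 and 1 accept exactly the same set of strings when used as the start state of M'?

Reachable states from the start: {1,3,4,6,8,9,10,11,12,13}. Unreachable: {2,5,7} — drop them.
P0 = {3,13} | {1,4,6,8,9,10,11,12}.
On input y, block {1,4,6,8,9,10,11,12} splits into {1,4,6,11,12} and {8,9,10}.
On input x, block {1,4,6,11,12} splits into {1,6,11,12} and {4}.
Refine {8,9,10} on symbol x: members go to different blocks, giving {8,9} and {10}.
No further refinement is possible. Final partition (5 blocks): {3,13} | {1,6,11,12} | {8,9} | {4} | {10}.
6 and 1 lie in the same block of the stable partition, so they are equivalent — no string distinguishes them.

Yes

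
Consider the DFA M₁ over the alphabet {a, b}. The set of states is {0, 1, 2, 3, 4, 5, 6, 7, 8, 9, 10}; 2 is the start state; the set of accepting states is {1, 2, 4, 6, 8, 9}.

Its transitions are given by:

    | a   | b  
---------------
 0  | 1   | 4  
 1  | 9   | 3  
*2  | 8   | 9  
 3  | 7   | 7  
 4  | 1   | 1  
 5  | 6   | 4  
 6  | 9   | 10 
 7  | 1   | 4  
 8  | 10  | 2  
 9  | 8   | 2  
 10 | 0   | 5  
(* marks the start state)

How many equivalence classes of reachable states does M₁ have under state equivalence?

All states are reachable from the start state.
Initial partition by acceptance: {1,2,4,6,8,9} | {0,3,5,7,10}.
Refine {1,2,4,6,8,9} on symbol a: members go to different blocks, giving {1,2,4,6,9} and {8}.
Refine {1,2,4,6,9} on symbol a: members go to different blocks, giving {1,4,6} and {2,9}.
Refine {1,4,6} on symbol a: members go to different blocks, giving {1,6} and {4}.
On input a, block {0,3,5,7,10} splits into {0,5,7} and {3,10}.
Stable partition: {1,6} | {0,5,7} | {8} | {2,9} | {4} | {3,10} — 6 equivalence classes.

6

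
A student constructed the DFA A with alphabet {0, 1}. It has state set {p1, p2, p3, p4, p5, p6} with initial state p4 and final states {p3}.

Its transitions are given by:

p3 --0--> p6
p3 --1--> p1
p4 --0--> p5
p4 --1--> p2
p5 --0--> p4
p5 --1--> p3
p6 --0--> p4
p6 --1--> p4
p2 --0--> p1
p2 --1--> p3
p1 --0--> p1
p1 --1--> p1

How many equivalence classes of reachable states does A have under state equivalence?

6

Start with accepting vs non-accepting: {p3} | {p1,p2,p4,p5,p6}.
Split {p1,p2,p4,p5,p6} by δ(·,1) → {p1,p4,p6} and {p2,p5}.
On input 0, block {p1,p4,p6} splits into {p1,p6} and {p4}.
On input 0, block {p1,p6} splits into {p1} and {p6}.
Split {p2,p5} by δ(·,0) → {p2} and {p5}.
Stable partition: {p3} | {p1} | {p2} | {p4} | {p6} | {p5} — 6 equivalence classes.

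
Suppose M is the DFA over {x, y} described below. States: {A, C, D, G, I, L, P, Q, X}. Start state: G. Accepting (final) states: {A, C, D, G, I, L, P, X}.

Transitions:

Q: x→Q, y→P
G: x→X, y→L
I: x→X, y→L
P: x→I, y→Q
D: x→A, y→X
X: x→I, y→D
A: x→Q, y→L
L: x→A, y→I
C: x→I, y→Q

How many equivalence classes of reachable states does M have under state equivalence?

First remove the unreachable states {C}; 8 states remain.
Initial partition by acceptance: {A,D,G,I,L,P,X} | {Q}.
Refine {A,D,G,I,L,P,X} on symbol x: members go to different blocks, giving {D,G,I,L,P,X} and {A}.
Refine {D,G,I,L,P,X} on symbol x: members go to different blocks, giving {G,I,P,X} and {D,L}.
On input y, block {G,I,P,X} splits into {G,I,X} and {P}.
No further refinement is possible. Final partition (5 blocks): {G,I,X} | {Q} | {A} | {D,L} | {P}.

5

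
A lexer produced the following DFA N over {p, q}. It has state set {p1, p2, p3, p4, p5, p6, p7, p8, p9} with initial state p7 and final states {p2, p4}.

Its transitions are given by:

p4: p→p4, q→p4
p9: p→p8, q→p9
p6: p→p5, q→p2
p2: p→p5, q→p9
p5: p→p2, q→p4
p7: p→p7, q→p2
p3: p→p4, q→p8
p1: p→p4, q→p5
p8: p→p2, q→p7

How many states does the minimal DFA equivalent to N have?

First remove the unreachable states {p1,p3,p6}; 6 states remain.
Initial partition by acceptance: {p2,p4} | {p5,p7,p8,p9}.
Split {p2,p4} by δ(·,p) → {p2} and {p4}.
Split {p5,p7,p8,p9} by δ(·,p) → {p5,p8} and {p7,p9}.
Refine {p5,p8} on symbol q: members go to different blocks, giving {p5} and {p8}.
Refine {p7,p9} on symbol p: members go to different blocks, giving {p7} and {p9}.
The partition is now stable with 6 blocks: {p2} | {p5} | {p4} | {p7} | {p8} | {p9}.

6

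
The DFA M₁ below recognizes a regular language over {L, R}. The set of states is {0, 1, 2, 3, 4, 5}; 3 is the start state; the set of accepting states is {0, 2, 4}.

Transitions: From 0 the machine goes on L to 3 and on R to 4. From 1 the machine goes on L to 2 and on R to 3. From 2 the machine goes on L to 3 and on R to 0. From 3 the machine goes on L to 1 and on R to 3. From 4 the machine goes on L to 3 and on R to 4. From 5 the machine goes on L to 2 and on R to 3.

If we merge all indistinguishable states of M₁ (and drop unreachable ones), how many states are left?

3

States {5} cannot be reached from the start state, so discard them.
P0 = {0,2,4} | {1,3}.
Refine {1,3} on symbol L: members go to different blocks, giving {1} and {3}.
Stable partition: {0,2,4} | {1} | {3} — 3 equivalence classes.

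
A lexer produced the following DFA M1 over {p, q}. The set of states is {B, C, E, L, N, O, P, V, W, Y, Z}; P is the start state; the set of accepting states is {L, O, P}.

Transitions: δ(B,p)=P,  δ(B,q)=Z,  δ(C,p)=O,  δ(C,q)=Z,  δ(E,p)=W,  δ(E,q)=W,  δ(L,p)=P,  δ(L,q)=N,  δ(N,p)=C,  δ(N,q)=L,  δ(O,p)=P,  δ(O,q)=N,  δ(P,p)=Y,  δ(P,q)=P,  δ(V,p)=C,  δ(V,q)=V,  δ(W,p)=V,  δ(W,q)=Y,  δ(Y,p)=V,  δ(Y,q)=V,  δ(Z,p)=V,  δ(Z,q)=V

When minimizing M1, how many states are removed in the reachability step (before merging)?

3

BFS from P reaches {C, L, N, O, P, V, Y, Z}; the 3 state(s) B, E, W are never visited.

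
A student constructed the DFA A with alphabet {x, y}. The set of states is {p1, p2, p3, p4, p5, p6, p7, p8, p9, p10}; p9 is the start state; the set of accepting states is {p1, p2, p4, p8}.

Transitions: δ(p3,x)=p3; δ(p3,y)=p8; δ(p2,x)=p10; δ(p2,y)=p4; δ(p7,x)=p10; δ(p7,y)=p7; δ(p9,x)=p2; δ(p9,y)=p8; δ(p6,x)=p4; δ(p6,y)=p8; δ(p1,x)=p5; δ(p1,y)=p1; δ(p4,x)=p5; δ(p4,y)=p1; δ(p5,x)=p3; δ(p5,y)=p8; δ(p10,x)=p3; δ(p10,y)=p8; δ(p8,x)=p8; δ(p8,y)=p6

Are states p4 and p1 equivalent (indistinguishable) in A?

Reachable states from the start: {p1,p2,p3,p4,p5,p6,p8,p9,p10}. Unreachable: {p7} — drop them.
Start with accepting vs non-accepting: {p1,p2,p4,p8} | {p3,p5,p6,p9,p10}.
On input x, block {p1,p2,p4,p8} splits into {p1,p2,p4} and {p8}.
Split {p3,p5,p6,p9,p10} by δ(·,x) → {p3,p5,p10} and {p6,p9}.
The partition is now stable with 4 blocks: {p1,p2,p4} | {p3,p5,p10} | {p8} | {p6,p9}.
p4 and p1 lie in the same block of the stable partition, so they are equivalent — no string distinguishes them.

Yes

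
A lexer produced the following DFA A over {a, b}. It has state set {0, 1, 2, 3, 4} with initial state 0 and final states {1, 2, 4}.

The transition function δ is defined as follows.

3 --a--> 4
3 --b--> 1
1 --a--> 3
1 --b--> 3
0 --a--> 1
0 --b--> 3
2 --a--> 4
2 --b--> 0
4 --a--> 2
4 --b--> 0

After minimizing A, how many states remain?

All states are reachable from the start state.
Start with accepting vs non-accepting: {1,2,4} | {0,3}.
On input a, block {1,2,4} splits into {2,4} and {1}.
Refine {0,3} on symbol a: members go to different blocks, giving {0} and {3}.
Stable partition: {2,4} | {0} | {1} | {3} — 4 equivalence classes.

4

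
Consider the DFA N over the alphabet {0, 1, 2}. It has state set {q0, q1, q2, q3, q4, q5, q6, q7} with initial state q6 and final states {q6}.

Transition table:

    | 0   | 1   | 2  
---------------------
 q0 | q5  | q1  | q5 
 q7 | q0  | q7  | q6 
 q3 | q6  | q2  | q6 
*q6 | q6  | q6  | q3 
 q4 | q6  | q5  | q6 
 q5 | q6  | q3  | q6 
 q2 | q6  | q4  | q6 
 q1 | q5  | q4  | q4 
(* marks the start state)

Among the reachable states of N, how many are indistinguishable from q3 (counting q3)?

4

Reachable states from the start: {q2,q3,q4,q5,q6}. Unreachable: {q0,q1,q7} — drop them.
P0 = {q6} | {q2,q3,q4,q5}.
No further refinement is possible. Final partition (2 blocks): {q6} | {q2,q3,q4,q5}.
State q3 belongs to the block {q2,q3,q4,q5}, which has 4 states.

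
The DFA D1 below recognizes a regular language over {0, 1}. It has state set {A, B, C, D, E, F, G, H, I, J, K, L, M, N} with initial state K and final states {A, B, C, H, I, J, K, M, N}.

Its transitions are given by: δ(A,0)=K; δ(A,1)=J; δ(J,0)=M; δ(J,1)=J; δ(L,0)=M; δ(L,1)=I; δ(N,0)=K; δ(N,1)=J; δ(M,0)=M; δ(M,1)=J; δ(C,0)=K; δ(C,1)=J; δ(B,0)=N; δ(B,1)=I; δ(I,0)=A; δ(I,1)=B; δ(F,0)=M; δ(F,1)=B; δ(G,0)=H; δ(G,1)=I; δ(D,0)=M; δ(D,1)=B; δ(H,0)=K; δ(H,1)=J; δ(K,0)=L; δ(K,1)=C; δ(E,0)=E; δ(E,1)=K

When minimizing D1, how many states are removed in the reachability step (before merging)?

BFS from K reaches {A, B, C, I, J, K, L, M, N}; the 5 state(s) D, E, F, G, H are never visited.

5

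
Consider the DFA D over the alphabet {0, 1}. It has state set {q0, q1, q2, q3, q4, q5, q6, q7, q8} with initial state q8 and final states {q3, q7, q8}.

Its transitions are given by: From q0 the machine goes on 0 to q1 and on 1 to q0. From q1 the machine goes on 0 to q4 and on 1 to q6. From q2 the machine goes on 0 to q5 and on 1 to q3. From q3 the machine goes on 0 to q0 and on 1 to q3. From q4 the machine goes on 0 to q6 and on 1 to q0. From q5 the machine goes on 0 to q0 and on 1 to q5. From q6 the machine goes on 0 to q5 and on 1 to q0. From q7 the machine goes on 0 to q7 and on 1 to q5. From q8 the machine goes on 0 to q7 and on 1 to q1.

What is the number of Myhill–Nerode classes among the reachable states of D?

Reachable states from the start: {q0,q1,q4,q5,q6,q7,q8}. Unreachable: {q2,q3} — drop them.
Start with accepting vs non-accepting: {q7,q8} | {q0,q1,q4,q5,q6}.
Stable partition: {q7,q8} | {q0,q1,q4,q5,q6} — 2 equivalence classes.

2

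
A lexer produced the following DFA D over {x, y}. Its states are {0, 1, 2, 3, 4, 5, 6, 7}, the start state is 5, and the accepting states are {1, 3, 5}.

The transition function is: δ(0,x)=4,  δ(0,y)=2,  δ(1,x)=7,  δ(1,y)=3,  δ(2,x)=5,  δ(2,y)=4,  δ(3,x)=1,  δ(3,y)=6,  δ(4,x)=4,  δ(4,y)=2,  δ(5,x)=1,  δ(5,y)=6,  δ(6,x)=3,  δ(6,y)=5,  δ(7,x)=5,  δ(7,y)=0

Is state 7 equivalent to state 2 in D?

Every state is reachable, so we keep all 8.
Initial partition by acceptance: {1,3,5} | {0,2,4,6,7}.
Refine {1,3,5} on symbol x: members go to different blocks, giving {3,5} and {1}.
Refine {0,2,4,6,7} on symbol x: members go to different blocks, giving {2,6,7} and {0,4}.
On input y, block {2,6,7} splits into {2,7} and {6}.
No further refinement is possible. Final partition (5 blocks): {3,5} | {2,7} | {1} | {0,4} | {6}.
7 and 2 lie in the same block of the stable partition, so they are equivalent — no string distinguishes them.

Yes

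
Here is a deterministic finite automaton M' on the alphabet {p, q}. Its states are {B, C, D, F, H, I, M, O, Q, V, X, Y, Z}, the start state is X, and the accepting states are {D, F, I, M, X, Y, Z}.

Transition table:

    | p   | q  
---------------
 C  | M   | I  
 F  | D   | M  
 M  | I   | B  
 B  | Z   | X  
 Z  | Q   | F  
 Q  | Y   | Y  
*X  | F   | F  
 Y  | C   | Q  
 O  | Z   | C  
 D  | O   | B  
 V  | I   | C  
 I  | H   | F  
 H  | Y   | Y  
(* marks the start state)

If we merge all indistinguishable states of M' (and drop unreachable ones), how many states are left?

10

First remove the unreachable states {V}; 12 states remain.
P0 = {D,F,I,M,X,Y,Z} | {B,C,H,O,Q}.
Refine {D,F,I,M,X,Y,Z} on symbol p: members go to different blocks, giving {D,I,Y,Z} and {F,M,X}.
On input q, block {D,I,Y,Z} splits into {D,Y} and {I,Z}.
Split {B,C,H,O,Q} by δ(·,p) → {H,Q} and {B,O} and {C}.
On input p, block {D,Y} splits into {Y} and {D}.
Refine {F,M,X} on symbol p: members go to different blocks, giving {X} and {M} and {F}.
On input q, block {B,O} splits into {O} and {B}.
Stable partition: {Y} | {H,Q} | {X} | {I,Z} | {O} | {C} | {D} | {M} | {F} | {B} — 10 equivalence classes.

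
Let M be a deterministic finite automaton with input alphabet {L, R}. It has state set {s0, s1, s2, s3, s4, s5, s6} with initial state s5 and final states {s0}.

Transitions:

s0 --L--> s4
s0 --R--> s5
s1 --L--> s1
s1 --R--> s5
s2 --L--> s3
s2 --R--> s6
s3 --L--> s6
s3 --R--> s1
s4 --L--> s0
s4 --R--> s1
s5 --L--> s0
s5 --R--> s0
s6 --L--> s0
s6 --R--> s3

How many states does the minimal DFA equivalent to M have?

4

States {s2,s3,s6} cannot be reached from the start state, so discard them.
P0 = {s0} | {s1,s4,s5}.
Refine {s1,s4,s5} on symbol L: members go to different blocks, giving {s4,s5} and {s1}.
Refine {s4,s5} on symbol R: members go to different blocks, giving {s4} and {s5}.
Stable partition: {s0} | {s4} | {s1} | {s5} — 4 equivalence classes.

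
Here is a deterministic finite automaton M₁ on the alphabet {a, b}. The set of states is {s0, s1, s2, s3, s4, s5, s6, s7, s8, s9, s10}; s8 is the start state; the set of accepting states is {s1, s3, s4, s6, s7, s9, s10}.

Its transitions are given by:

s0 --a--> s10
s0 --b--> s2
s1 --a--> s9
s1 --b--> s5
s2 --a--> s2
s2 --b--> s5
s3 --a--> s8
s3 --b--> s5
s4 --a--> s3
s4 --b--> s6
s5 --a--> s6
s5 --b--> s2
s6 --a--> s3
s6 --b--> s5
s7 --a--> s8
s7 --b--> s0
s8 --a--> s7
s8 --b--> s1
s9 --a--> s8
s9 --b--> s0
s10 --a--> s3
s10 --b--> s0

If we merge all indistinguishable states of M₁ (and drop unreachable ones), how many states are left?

First remove the unreachable states {s4}; 10 states remain.
P0 = {s1,s3,s6,s7,s9,s10} | {s0,s2,s5,s8}.
Split {s1,s3,s6,s7,s9,s10} by δ(·,a) → {s1,s6,s10} and {s3,s7,s9}.
On input a, block {s0,s2,s5,s8} splits into {s0,s5} and {s2} and {s8}.
The partition is now stable with 5 blocks: {s1,s6,s10} | {s0,s5} | {s3,s7,s9} | {s2} | {s8}.

5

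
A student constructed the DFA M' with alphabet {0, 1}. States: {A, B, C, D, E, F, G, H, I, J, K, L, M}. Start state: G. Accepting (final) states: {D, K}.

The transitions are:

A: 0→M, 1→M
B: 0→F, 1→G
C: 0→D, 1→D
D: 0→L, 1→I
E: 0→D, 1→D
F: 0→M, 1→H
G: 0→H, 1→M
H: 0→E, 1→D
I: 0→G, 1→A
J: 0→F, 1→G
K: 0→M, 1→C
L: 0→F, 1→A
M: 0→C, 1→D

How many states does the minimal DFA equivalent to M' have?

5

States {B,J,K} cannot be reached from the start state, so discard them.
Initial partition by acceptance: {D} | {A,C,E,F,G,H,I,L,M}.
Refine {A,C,E,F,G,H,I,L,M} on symbol 0: members go to different blocks, giving {A,F,G,H,I,L,M} and {C,E}.
Split {A,F,G,H,I,L,M} by δ(·,0) → {A,F,G,I,L} and {H,M}.
On input 0, block {A,F,G,I,L} splits into {A,F,G} and {I,L}.
The partition is now stable with 5 blocks: {D} | {A,F,G} | {C,E} | {H,M} | {I,L}.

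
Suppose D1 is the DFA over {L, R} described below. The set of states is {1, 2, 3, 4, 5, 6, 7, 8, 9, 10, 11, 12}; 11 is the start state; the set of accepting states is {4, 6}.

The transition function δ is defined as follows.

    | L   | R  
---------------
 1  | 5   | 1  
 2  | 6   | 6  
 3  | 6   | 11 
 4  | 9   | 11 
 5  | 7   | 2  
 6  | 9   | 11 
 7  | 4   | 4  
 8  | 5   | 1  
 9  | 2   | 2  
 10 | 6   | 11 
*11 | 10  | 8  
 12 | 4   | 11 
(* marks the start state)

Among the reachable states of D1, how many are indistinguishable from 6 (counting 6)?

States {3,12} cannot be reached from the start state, so discard them.
Initial partition by acceptance: {4,6} | {1,2,5,7,8,9,10,11}.
Split {1,2,5,7,8,9,10,11} by δ(·,L) → {1,5,8,9,11} and {2,7,10}.
Refine {1,5,8,9,11} on symbol L: members go to different blocks, giving {5,9,11} and {1,8}.
On input R, block {5,9,11} splits into {5,9} and {11}.
Split {2,7,10} by δ(·,R) → {2,7} and {10}.
No further refinement is possible. Final partition (6 blocks): {4,6} | {5,9} | {2,7} | {1,8} | {11} | {10}.
State 6 belongs to the block {4,6}, which has 2 states.

2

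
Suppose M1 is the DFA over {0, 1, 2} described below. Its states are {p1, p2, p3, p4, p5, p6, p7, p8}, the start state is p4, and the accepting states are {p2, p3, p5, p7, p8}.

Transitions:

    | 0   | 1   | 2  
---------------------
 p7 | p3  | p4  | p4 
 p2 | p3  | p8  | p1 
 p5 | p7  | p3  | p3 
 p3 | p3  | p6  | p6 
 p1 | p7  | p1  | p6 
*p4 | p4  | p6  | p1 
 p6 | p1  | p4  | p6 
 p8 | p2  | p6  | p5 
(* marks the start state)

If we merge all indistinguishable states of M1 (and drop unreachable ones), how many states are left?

5

States {p2,p5,p8} cannot be reached from the start state, so discard them.
Initial partition by acceptance: {p3,p7} | {p1,p4,p6}.
On input 0, block {p1,p4,p6} splits into {p4,p6} and {p1}.
Split {p4,p6} by δ(·,0) → {p4} and {p6}.
On input 1, block {p3,p7} splits into {p3} and {p7}.
No further refinement is possible. Final partition (5 blocks): {p3} | {p4} | {p1} | {p6} | {p7}.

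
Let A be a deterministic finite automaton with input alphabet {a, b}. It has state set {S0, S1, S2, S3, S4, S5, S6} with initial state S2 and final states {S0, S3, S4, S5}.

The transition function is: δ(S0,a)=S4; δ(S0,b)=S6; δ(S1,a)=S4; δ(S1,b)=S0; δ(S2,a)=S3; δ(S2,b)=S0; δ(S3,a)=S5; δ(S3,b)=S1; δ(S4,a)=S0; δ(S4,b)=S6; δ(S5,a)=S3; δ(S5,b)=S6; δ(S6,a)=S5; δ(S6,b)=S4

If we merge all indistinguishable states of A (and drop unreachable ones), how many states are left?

All states are reachable from the start state.
Initial partition by acceptance: {S0,S3,S4,S5} | {S1,S2,S6}.
Stable partition: {S0,S3,S4,S5} | {S1,S2,S6} — 2 equivalence classes.

2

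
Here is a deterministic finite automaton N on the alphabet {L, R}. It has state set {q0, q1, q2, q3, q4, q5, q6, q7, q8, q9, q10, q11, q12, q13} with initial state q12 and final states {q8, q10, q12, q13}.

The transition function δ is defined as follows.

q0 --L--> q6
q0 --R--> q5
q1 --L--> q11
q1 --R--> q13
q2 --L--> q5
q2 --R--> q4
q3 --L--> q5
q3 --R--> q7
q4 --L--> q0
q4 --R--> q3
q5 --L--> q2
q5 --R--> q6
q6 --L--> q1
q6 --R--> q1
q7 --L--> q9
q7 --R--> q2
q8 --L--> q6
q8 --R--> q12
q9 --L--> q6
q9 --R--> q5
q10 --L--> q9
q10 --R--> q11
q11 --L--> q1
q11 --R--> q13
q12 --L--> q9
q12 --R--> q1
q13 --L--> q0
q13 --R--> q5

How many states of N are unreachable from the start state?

BFS from q12 reaches {q0, q1, q2, q3, q4, q5, q6, q7, q9, q11, q12, q13}; the 2 state(s) q8, q10 are never visited.

2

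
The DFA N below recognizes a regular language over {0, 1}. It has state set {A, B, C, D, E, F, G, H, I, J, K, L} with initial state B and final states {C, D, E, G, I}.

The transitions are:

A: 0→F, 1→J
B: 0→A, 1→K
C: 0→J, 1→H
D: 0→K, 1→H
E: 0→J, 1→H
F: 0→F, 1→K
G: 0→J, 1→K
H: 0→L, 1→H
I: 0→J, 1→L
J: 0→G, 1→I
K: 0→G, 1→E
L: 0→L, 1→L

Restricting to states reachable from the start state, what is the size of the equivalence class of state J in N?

2

First remove the unreachable states {C,D}; 10 states remain.
P0 = {E,G,I} | {A,B,F,H,J,K,L}.
Split {A,B,F,H,J,K,L} by δ(·,0) → {A,B,F,H,L} and {J,K}.
Split {E,G,I} by δ(·,1) → {E,I} and {G}.
Refine {A,B,F,H,L} on symbol 1: members go to different blocks, giving {A,B,F} and {H,L}.
No further refinement is possible. Final partition (5 blocks): {E,I} | {A,B,F} | {J,K} | {G} | {H,L}.
The equivalence class containing J is {J,K}, of size 2.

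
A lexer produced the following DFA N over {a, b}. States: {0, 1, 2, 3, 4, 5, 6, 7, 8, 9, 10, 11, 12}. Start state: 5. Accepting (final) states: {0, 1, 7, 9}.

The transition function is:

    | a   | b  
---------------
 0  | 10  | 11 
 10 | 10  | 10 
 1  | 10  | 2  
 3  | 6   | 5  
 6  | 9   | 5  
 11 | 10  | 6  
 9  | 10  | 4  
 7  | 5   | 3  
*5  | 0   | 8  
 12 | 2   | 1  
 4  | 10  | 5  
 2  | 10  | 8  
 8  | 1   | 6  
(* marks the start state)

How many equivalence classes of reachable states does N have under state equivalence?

4

States {3,7,12} cannot be reached from the start state, so discard them.
P0 = {0,1,9} | {2,4,5,6,8,10,11}.
On input a, block {2,4,5,6,8,10,11} splits into {2,4,10,11} and {5,6,8}.
Refine {2,4,10,11} on symbol b: members go to different blocks, giving {2,4,11} and {10}.
No further refinement is possible. Final partition (4 blocks): {0,1,9} | {2,4,11} | {5,6,8} | {10}.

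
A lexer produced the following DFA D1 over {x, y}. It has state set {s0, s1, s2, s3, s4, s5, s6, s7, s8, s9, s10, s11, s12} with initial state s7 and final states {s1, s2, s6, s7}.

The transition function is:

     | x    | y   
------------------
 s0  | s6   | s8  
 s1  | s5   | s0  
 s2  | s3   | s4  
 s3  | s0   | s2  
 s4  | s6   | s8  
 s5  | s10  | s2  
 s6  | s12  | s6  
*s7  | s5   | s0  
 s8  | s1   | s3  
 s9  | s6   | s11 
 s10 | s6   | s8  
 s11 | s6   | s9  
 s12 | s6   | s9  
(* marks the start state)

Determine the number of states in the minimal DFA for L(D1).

6

Every state is reachable, so we keep all 13.
Start with accepting vs non-accepting: {s1,s2,s6,s7} | {s0,s3,s4,s5,s8,s9,s10,s11,s12}.
On input y, block {s1,s2,s6,s7} splits into {s1,s2,s7} and {s6}.
Refine {s0,s3,s4,s5,s8,s9,s10,s11,s12} on symbol x: members go to different blocks, giving {s0,s4,s9,s10,s11,s12} and {s3,s5} and {s8}.
Split {s0,s4,s9,s10,s11,s12} by δ(·,y) → {s0,s4,s10} and {s9,s11,s12}.
The partition is now stable with 6 blocks: {s1,s2,s7} | {s0,s4,s10} | {s6} | {s3,s5} | {s8} | {s9,s11,s12}.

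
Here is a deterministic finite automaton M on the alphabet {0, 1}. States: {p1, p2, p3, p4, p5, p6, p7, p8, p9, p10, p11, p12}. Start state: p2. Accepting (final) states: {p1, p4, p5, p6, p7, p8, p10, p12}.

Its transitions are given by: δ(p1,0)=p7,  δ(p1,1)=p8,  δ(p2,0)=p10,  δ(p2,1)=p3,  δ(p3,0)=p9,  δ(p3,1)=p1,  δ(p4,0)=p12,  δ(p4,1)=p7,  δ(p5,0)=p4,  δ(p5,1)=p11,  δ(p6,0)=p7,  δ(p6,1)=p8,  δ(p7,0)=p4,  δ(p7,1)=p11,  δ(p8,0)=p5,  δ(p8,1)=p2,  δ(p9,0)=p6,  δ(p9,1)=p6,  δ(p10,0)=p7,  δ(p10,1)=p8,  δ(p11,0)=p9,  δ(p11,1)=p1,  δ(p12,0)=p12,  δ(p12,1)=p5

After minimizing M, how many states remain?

All states are reachable from the start state.
Start with accepting vs non-accepting: {p1,p4,p5,p6,p7,p8,p10,p12} | {p2,p3,p9,p11}.
Refine {p1,p4,p5,p6,p7,p8,p10,p12} on symbol 1: members go to different blocks, giving {p1,p4,p6,p10,p12} and {p5,p7,p8}.
Refine {p1,p4,p6,p10,p12} on symbol 0: members go to different blocks, giving {p1,p6,p10} and {p4,p12}.
On input 0, block {p2,p3,p9,p11} splits into {p2,p9} and {p3,p11}.
Refine {p2,p9} on symbol 1: members go to different blocks, giving {p2} and {p9}.
Refine {p5,p7,p8} on symbol 0: members go to different blocks, giving {p5,p7} and {p8}.
No further refinement is possible. Final partition (7 blocks): {p1,p6,p10} | {p2} | {p5,p7} | {p4,p12} | {p3,p11} | {p9} | {p8}.

7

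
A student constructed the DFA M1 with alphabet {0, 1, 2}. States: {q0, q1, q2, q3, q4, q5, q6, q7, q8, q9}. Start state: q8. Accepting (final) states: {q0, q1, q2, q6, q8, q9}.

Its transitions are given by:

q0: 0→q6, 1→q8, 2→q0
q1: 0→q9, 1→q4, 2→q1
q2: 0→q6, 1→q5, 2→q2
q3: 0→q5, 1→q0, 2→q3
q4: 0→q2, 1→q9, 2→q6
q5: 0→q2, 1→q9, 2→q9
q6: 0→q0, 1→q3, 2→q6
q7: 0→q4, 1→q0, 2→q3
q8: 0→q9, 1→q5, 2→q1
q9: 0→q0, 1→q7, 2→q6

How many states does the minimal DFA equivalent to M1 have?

All states are reachable from the start state.
Initial partition by acceptance: {q0,q1,q2,q6,q8,q9} | {q3,q4,q5,q7}.
Refine {q0,q1,q2,q6,q8,q9} on symbol 1: members go to different blocks, giving {q1,q2,q6,q8,q9} and {q0}.
On input 0, block {q1,q2,q6,q8,q9} splits into {q1,q2,q8} and {q6,q9}.
On input 0, block {q3,q4,q5,q7} splits into {q3,q7} and {q4,q5}.
Stable partition: {q1,q2,q8} | {q3,q7} | {q0} | {q6,q9} | {q4,q5} — 5 equivalence classes.

5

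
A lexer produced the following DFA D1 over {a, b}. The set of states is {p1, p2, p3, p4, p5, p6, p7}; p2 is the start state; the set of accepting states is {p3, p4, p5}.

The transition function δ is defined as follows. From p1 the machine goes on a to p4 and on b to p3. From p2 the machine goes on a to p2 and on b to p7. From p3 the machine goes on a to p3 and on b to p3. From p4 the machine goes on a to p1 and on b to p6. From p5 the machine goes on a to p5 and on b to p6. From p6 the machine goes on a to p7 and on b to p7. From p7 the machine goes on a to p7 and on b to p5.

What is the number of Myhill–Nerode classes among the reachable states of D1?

First remove the unreachable states {p1,p3,p4}; 4 states remain.
Start with accepting vs non-accepting: {p5} | {p2,p6,p7}.
Split {p2,p6,p7} by δ(·,b) → {p2,p6} and {p7}.
Refine {p2,p6} on symbol a: members go to different blocks, giving {p2} and {p6}.
Stable partition: {p5} | {p2} | {p7} | {p6} — 4 equivalence classes.

4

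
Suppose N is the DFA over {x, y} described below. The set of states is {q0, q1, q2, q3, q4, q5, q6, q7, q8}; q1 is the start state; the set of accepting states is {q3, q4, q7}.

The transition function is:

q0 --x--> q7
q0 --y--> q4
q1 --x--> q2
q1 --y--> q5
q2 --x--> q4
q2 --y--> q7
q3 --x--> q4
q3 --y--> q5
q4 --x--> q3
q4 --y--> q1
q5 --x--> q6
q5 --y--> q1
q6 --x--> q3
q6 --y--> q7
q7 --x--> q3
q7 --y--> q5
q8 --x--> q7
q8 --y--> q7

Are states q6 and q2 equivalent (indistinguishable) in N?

Yes

Reachable states from the start: {q1,q2,q3,q4,q5,q6,q7}. Unreachable: {q0,q8} — drop them.
Initial partition by acceptance: {q3,q4,q7} | {q1,q2,q5,q6}.
Refine {q1,q2,q5,q6} on symbol x: members go to different blocks, giving {q1,q5} and {q2,q6}.
No further refinement is possible. Final partition (3 blocks): {q3,q4,q7} | {q1,q5} | {q2,q6}.
q6 and q2 lie in the same block of the stable partition, so they are equivalent — no string distinguishes them.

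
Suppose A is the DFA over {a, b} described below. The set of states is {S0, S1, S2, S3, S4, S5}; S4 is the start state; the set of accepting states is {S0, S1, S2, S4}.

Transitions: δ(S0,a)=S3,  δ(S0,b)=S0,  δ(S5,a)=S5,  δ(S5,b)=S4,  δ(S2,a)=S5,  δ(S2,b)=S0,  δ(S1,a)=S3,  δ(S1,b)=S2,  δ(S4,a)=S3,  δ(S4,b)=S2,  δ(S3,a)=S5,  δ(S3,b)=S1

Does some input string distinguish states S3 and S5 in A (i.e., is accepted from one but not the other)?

No

Every state is reachable, so we keep all 6.
Initial partition by acceptance: {S0,S1,S2,S4} | {S3,S5}.
The partition is now stable with 2 blocks: {S0,S1,S2,S4} | {S3,S5}.
S3 and S5 lie in the same block of the stable partition, so they are equivalent — no string distinguishes them.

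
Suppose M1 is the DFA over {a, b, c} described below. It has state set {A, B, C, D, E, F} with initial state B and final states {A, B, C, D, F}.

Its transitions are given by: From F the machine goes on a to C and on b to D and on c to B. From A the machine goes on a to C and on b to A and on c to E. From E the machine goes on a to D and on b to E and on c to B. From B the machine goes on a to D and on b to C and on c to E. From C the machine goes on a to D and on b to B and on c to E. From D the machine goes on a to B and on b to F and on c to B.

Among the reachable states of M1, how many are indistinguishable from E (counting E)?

States {A} cannot be reached from the start state, so discard them.
Initial partition by acceptance: {B,C,D,F} | {E}.
Split {B,C,D,F} by δ(·,c) → {B,C} and {D,F}.
No further refinement is possible. Final partition (3 blocks): {B,C} | {E} | {D,F}.
The equivalence class containing E is {E}, of size 1.

1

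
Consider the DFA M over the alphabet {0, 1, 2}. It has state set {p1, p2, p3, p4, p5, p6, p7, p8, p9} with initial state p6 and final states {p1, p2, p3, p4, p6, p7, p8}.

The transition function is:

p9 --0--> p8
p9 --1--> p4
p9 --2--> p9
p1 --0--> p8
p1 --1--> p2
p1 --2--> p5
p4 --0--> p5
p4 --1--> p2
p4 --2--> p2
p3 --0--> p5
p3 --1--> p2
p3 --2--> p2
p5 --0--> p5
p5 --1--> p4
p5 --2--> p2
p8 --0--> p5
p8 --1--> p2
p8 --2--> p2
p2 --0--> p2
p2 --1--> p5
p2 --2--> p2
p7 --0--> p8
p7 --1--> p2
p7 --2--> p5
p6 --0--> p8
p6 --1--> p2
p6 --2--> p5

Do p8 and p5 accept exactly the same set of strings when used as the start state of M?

First remove the unreachable states {p1,p3,p7,p9}; 5 states remain.
Start with accepting vs non-accepting: {p2,p4,p6,p8} | {p5}.
Split {p2,p4,p6,p8} by δ(·,0) → {p2,p6} and {p4,p8}.
On input 0, block {p2,p6} splits into {p2} and {p6}.
No further refinement is possible. Final partition (4 blocks): {p2} | {p5} | {p4,p8} | {p6}.
p8 and p5 end up in different blocks, so they are distinguishable. For instance, the string 'ε' is accepted from only p8.

No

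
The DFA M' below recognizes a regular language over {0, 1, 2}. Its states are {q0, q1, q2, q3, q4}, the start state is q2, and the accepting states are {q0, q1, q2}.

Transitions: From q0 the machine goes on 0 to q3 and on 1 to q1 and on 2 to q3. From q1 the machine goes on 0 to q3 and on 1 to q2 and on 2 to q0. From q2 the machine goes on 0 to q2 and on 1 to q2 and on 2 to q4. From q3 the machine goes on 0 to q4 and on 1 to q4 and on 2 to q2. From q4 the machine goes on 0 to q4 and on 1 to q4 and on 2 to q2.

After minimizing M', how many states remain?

2

Reachable states from the start: {q2,q4}. Unreachable: {q0,q1,q3} — drop them.
Initial partition by acceptance: {q2} | {q4}.
The partition is now stable with 2 blocks: {q2} | {q4}.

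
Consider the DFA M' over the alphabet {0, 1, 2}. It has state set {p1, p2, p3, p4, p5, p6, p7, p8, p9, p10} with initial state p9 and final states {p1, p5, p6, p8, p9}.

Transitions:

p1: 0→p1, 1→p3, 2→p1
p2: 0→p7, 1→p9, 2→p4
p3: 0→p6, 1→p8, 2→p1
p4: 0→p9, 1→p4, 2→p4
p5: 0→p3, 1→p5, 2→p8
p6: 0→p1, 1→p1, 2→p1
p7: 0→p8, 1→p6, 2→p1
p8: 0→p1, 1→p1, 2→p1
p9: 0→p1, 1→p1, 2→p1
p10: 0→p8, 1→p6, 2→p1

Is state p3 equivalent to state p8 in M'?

First remove the unreachable states {p2,p4,p5,p7,p10}; 5 states remain.
P0 = {p1,p6,p8,p9} | {p3}.
On input 1, block {p1,p6,p8,p9} splits into {p6,p8,p9} and {p1}.
Stable partition: {p6,p8,p9} | {p3} | {p1} — 3 equivalence classes.
p3 and p8 end up in different blocks, so they are distinguishable. For instance, the string 'ε' is accepted from only p8.

No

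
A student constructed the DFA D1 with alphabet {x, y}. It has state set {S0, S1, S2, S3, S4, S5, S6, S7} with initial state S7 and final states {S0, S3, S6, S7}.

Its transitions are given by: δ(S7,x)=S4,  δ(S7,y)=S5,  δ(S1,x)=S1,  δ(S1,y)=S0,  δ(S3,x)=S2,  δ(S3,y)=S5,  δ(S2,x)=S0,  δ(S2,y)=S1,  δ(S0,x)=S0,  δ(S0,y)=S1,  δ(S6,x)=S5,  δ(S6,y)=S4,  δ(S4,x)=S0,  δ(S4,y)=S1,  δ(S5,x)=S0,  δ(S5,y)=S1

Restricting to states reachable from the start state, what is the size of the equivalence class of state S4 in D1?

First remove the unreachable states {S2,S3,S6}; 5 states remain.
Start with accepting vs non-accepting: {S0,S7} | {S1,S4,S5}.
On input x, block {S0,S7} splits into {S0} and {S7}.
On input x, block {S1,S4,S5} splits into {S4,S5} and {S1}.
Stable partition: {S0} | {S4,S5} | {S7} | {S1} — 4 equivalence classes.
State S4 belongs to the block {S4,S5}, which has 2 states.

2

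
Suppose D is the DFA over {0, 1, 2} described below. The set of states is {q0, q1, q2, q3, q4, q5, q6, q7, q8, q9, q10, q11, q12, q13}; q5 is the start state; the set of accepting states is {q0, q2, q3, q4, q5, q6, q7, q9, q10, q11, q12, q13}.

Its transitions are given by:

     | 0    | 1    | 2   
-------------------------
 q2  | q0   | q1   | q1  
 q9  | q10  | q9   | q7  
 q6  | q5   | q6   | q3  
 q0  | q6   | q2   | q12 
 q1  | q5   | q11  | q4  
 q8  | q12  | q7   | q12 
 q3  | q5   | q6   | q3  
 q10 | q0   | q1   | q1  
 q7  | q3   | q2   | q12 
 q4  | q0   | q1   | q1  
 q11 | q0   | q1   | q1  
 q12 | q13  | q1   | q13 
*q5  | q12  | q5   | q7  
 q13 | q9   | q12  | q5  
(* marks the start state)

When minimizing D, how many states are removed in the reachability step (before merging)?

No path from q5 leads to q8; the other 13 states are all reachable.

1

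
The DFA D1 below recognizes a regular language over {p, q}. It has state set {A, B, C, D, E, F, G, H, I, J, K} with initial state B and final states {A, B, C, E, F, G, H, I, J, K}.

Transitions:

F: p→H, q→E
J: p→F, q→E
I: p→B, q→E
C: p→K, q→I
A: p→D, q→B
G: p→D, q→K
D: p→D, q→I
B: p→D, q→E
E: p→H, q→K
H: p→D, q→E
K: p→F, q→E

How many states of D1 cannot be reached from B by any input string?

4

No path from B leads to A, C, G, J; the other 7 states are all reachable.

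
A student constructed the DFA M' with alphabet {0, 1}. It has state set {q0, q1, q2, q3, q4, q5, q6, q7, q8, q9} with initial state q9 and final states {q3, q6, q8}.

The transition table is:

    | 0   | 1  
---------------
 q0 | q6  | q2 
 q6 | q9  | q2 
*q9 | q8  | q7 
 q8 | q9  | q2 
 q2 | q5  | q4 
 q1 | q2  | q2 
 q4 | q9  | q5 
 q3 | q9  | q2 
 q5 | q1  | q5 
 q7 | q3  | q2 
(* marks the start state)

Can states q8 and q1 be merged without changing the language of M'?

Reachable states from the start: {q1,q2,q3,q4,q5,q7,q8,q9}. Unreachable: {q0,q6} — drop them.
P0 = {q3,q8} | {q1,q2,q4,q5,q7,q9}.
On input 0, block {q1,q2,q4,q5,q7,q9} splits into {q1,q2,q4,q5} and {q7,q9}.
Refine {q1,q2,q4,q5} on symbol 0: members go to different blocks, giving {q1,q2,q5} and {q4}.
Refine {q1,q2,q5} on symbol 1: members go to different blocks, giving {q1,q5} and {q2}.
Split {q1,q5} by δ(·,0) → {q1} and {q5}.
Split {q7,q9} by δ(·,1) → {q7} and {q9}.
Stable partition: {q3,q8} | {q1} | {q7} | {q4} | {q2} | {q5} | {q9} — 7 equivalence classes.
q8 and q1 end up in different blocks, so they are distinguishable. For instance, the string 'ε' is accepted from only q8.

No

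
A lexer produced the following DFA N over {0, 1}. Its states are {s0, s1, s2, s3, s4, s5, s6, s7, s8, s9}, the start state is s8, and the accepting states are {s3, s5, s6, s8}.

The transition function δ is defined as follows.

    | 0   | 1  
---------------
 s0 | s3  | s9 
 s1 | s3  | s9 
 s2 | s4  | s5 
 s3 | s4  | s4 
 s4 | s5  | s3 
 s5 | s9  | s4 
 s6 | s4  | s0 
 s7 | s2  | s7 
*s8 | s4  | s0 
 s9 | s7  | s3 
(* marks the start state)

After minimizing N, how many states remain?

8

States {s1,s6} cannot be reached from the start state, so discard them.
Initial partition by acceptance: {s3,s5,s8} | {s0,s2,s4,s7,s9}.
Split {s0,s2,s4,s7,s9} by δ(·,0) → {s2,s7,s9} and {s0,s4}.
Split {s3,s5,s8} by δ(·,0) → {s3,s8} and {s5}.
Split {s2,s7,s9} by δ(·,0) → {s7,s9} and {s2}.
On input 0, block {s7,s9} splits into {s7} and {s9}.
On input 0, block {s0,s4} splits into {s0} and {s4}.
Refine {s3,s8} on symbol 1: members go to different blocks, giving {s3} and {s8}.
No further refinement is possible. Final partition (8 blocks): {s3} | {s7} | {s0} | {s5} | {s2} | {s9} | {s4} | {s8}.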